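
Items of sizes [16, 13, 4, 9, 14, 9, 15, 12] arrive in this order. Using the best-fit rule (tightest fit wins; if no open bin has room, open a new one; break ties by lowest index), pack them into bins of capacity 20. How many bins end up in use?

6

  16 → bin 1 (new)  [load 16/20]
  13 → bin 2 (new)  [load 13/20]
  4 → bin 1  [load 20/20]
  9 → bin 3 (new)  [load 9/20]
  14 → bin 4 (new)  [load 14/20]
  9 → bin 3  [load 18/20]
  15 → bin 5 (new)  [load 15/20]
  12 → bin 6 (new)  [load 12/20]
6 bins opened.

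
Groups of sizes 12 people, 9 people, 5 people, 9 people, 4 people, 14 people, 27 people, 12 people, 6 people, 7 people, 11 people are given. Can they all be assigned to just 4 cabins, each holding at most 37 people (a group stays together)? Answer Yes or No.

A valid assignment using 4 cabins:
  cabin 1: 27 + 9 = 36
  cabin 2: 14 + 12 + 11 = 37
  cabin 3: 12 + 9 + 7 + 6 = 34
  cabin 4: 5 + 4 = 9
Every load is within 37 people, so 4 cabins suffice.

Yes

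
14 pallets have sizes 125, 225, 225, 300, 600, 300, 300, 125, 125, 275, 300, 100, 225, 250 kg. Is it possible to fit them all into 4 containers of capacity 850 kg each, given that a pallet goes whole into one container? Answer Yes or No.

No

Total = 3475 kg; ⌈3475/850⌉ = 5.
At least 5 containers are required, but only 4 are allowed.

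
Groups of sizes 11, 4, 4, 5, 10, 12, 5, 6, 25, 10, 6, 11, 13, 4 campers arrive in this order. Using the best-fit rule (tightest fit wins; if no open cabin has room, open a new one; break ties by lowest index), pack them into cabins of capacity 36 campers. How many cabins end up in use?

  11 → cabin 1 (new)  [load 11/36]
  4 → cabin 1  [load 15/36]
  4 → cabin 1  [load 19/36]
  5 → cabin 1  [load 24/36]
  10 → cabin 1  [load 34/36]
  12 → cabin 2 (new)  [load 12/36]
  5 → cabin 2  [load 17/36]
  6 → cabin 2  [load 23/36]
  25 → cabin 3 (new)  [load 25/36]
  10 → cabin 3  [load 35/36]
  6 → cabin 2  [load 29/36]
  11 → cabin 4 (new)  [load 11/36]
  13 → cabin 4  [load 24/36]
  4 → cabin 2  [load 33/36]
4 cabins opened.

4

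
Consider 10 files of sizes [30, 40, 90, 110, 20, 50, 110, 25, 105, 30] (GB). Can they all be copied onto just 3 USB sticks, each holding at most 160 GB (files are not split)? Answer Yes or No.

Total = 610 GB; ⌈610/160⌉ = 4.
At least 4 USB sticks are required, but only 3 are allowed.

No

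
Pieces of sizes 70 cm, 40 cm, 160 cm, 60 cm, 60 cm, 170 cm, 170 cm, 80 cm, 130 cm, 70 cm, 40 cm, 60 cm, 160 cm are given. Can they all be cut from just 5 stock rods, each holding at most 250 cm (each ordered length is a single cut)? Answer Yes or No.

No

Total = 1270 cm; ⌈1270/250⌉ = 6.
At least 6 stock rods are required, but only 5 are allowed.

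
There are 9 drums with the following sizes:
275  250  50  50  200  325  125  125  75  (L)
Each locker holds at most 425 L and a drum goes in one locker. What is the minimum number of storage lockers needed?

4

Total = 325 + 275 + 250 + 200 + 125 + 125 + 75 + 50 + 50 = 1475 L.
Lower bound: ⌈1475/425⌉ = 4 storage lockers.
A packing using 4 storage lockers:
  locker 1: 325 + 75 = 400
  locker 2: 275 + 125 = 400
  locker 3: 250 + 125 + 50 = 425
  locker 4: 200 + 50 = 250
This matches the lower bound, so 4 is optimal.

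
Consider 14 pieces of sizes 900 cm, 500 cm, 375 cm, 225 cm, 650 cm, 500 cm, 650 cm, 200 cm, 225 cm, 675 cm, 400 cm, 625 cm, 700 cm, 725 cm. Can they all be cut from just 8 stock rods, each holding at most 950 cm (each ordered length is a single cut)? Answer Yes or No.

No

Total = 7350 cm; ⌈7350/950⌉ = 8.
9 pieces each exceed half the capacity and cannot share a stock rod, forcing at least 9 stock rods.
At least 9 stock rods are required, but only 8 are allowed.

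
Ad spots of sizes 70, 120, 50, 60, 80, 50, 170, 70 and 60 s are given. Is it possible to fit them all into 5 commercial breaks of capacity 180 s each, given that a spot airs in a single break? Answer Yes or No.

A valid assignment using 5 commercial breaks:
  break 1: 170 = 170
  break 2: 120 + 60 = 180
  break 3: 80 + 70 = 150
  break 4: 70 + 60 + 50 = 180
  break 5: 50 = 50
Every load is within 180 s, so 5 commercial breaks suffice.

Yes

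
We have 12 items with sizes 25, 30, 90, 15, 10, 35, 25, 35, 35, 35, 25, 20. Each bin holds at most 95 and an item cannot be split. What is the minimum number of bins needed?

Total = 90 + 35 + 35 + 35 + 35 + 30 + 25 + 25 + 25 + 20 + 15 + 10 = 380.
Lower bound: ⌈380/95⌉ = 4 bins.
A packing using 5 bins:
  bin 1: 90 = 90
  bin 2: 35 + 35 + 25 = 95
  bin 3: 35 + 35 + 25 = 95
  bin 4: 30 + 25 + 20 + 15 = 90
  bin 5: 10 = 10
No arrangement into 4 bins stays within capacity, so 5 is optimal.

5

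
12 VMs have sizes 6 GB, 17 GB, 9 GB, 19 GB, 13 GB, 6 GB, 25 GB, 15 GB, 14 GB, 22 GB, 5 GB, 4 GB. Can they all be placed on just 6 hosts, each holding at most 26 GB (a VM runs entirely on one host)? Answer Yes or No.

Total = 155 GB; ⌈155/26⌉ = 6.
The bound of 6 does not rule out 6, but exhaustive search shows no assignment into 6 hosts of capacity 26 GB exists — the minimum is 7.

No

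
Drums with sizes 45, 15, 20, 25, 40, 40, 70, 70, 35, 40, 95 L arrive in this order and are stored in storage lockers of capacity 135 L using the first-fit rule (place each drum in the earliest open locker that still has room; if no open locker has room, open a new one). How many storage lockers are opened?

  45 → locker 1 (new)  [load 45/135]
  15 → locker 1  [load 60/135]
  20 → locker 1  [load 80/135]
  25 → locker 1  [load 105/135]
  40 → locker 2 (new)  [load 40/135]
  40 → locker 2  [load 80/135]
  70 → locker 3 (new)  [load 70/135]
  70 → locker 4 (new)  [load 70/135]
  35 → locker 2  [load 115/135]
  40 → locker 3  [load 110/135]
  95 → locker 5 (new)  [load 95/135]
5 storage lockers opened.

5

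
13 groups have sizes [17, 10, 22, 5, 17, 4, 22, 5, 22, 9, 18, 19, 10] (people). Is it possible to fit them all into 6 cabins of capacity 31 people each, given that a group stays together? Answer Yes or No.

Total = 180 people; ⌈180/31⌉ = 6.
7 groups each exceed half the capacity and cannot share a cabin, forcing at least 7 cabins.
At least 7 cabins are required, but only 6 are allowed.

No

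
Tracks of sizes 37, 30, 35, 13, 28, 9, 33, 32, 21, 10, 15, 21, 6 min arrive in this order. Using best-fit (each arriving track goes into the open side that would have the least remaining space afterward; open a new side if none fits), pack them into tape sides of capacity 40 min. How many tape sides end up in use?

8

  37 → side 1 (new)  [load 37/40]
  30 → side 2 (new)  [load 30/40]
  35 → side 3 (new)  [load 35/40]
  13 → side 4 (new)  [load 13/40]
  28 → side 5 (new)  [load 28/40]
  9 → side 2  [load 39/40]
  33 → side 6 (new)  [load 33/40]
  32 → side 7 (new)  [load 32/40]
  21 → side 4  [load 34/40]
  10 → side 5  [load 38/40]
  15 → side 8 (new)  [load 15/40]
  21 → side 8  [load 36/40]
  6 → side 4  [load 40/40]
8 tape sides opened.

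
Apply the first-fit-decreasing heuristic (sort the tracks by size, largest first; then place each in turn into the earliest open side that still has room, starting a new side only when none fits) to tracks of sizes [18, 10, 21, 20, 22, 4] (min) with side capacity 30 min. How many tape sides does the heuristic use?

4

Sorted descending: 22, 21, 20, 18, 10, 4.
  22 → side 1 (new)  [load 22/30]
  21 → side 2 (new)  [load 21/30]
  20 → side 3 (new)  [load 20/30]
  18 → side 4 (new)  [load 18/30]
  10 → side 3  [load 30/30]
  4 → side 1  [load 26/30]
4 tape sides opened.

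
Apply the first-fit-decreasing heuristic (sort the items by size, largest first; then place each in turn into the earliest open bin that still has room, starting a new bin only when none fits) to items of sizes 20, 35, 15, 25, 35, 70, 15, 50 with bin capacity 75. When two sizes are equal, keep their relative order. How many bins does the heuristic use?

Sorted descending: 70, 50, 35, 35, 25, 20, 15, 15.
  70 → bin 1 (new)  [load 70/75]
  50 → bin 2 (new)  [load 50/75]
  35 → bin 3 (new)  [load 35/75]
  35 → bin 3  [load 70/75]
  25 → bin 2  [load 75/75]
  20 → bin 4 (new)  [load 20/75]
  15 → bin 4  [load 35/75]
  15 → bin 4  [load 50/75]
4 bins opened.

4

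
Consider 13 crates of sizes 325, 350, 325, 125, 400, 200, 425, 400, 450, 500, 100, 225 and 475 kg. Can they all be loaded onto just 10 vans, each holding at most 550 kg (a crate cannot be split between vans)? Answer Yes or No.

Yes

A valid assignment using 9 vans:
  van 1: 500 = 500
  van 2: 475 = 475
  van 3: 450 + 100 = 550
  van 4: 425 + 125 = 550
  van 5: 400 = 400
  van 6: 400 = 400
  van 7: 350 + 200 = 550
  van 8: 325 + 225 = 550
  van 9: 325 = 325
That uses only 9 ≤ 10, so 10 vans are enough.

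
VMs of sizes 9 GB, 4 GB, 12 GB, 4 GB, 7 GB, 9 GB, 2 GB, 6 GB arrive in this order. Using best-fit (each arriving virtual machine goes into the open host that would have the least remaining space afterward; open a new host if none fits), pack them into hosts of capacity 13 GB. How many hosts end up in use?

5

  9 → host 1 (new)  [load 9/13]
  4 → host 1  [load 13/13]
  12 → host 2 (new)  [load 12/13]
  4 → host 3 (new)  [load 4/13]
  7 → host 3  [load 11/13]
  9 → host 4 (new)  [load 9/13]
  2 → host 3  [load 13/13]
  6 → host 5 (new)  [load 6/13]
5 hosts opened.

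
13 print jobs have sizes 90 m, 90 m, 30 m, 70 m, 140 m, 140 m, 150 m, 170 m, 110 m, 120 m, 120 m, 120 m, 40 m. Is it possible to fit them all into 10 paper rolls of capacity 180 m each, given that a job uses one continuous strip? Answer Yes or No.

A valid assignment using 9 paper rolls:
  roll 1: 170 = 170
  roll 2: 150 + 30 = 180
  roll 3: 140 + 40 = 180
  roll 4: 140 = 140
  roll 5: 120 = 120
  roll 6: 120 = 120
  roll 7: 120 = 120
  roll 8: 110 + 70 = 180
  roll 9: 90 + 90 = 180
That uses only 9 ≤ 10, so 10 paper rolls are enough.

Yes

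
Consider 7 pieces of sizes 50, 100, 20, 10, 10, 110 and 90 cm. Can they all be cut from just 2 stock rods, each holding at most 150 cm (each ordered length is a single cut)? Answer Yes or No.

Total = 390 cm; ⌈390/150⌉ = 3.
At least 3 stock rods are required, but only 2 are allowed.

No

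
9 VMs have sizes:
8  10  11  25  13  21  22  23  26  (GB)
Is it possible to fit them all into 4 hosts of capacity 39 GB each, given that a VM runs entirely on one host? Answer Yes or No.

Total = 159 GB; ⌈159/39⌉ = 5.
At least 5 hosts are required, but only 4 are allowed.

No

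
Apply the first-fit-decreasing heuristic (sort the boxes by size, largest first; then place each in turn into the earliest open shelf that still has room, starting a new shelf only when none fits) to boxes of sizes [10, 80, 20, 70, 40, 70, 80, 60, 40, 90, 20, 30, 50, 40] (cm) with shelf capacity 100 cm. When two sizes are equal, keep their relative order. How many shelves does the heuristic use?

8

Sorted descending: 90, 80, 80, 70, 70, 60, 50, 40, 40, 40, 30, 20, 20, 10.
  90 → shelf 1 (new)  [load 90/100]
  80 → shelf 2 (new)  [load 80/100]
  80 → shelf 3 (new)  [load 80/100]
  70 → shelf 4 (new)  [load 70/100]
  70 → shelf 5 (new)  [load 70/100]
  60 → shelf 6 (new)  [load 60/100]
  50 → shelf 7 (new)  [load 50/100]
  40 → shelf 6  [load 100/100]
  40 → shelf 7  [load 90/100]
  40 → shelf 8 (new)  [load 40/100]
  30 → shelf 4  [load 100/100]
  20 → shelf 2  [load 100/100]
  20 → shelf 3  [load 100/100]
  10 → shelf 1  [load 100/100]
8 shelves opened.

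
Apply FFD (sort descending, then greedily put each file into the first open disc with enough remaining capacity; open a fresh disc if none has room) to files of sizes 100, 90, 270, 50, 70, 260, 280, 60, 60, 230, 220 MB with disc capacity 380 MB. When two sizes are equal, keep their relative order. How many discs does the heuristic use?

Sorted descending: 280, 270, 260, 230, 220, 100, 90, 70, 60, 60, 50.
  280 → disc 1 (new)  [load 280/380]
  270 → disc 2 (new)  [load 270/380]
  260 → disc 3 (new)  [load 260/380]
  230 → disc 4 (new)  [load 230/380]
  220 → disc 5 (new)  [load 220/380]
  100 → disc 1  [load 380/380]
  90 → disc 2  [load 360/380]
  70 → disc 3  [load 330/380]
  60 → disc 4  [load 290/380]
  60 → disc 4  [load 350/380]
  50 → disc 3  [load 380/380]
5 discs opened.

5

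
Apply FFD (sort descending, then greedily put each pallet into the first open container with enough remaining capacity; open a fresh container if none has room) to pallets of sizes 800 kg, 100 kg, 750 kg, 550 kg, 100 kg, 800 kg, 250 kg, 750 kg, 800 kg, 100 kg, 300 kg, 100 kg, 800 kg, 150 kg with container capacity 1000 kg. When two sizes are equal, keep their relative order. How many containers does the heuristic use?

Sorted descending: 800, 800, 800, 800, 750, 750, 550, 300, 250, 150, 100, 100, 100, 100.
  800 → container 1 (new)  [load 800/1000]
  800 → container 2 (new)  [load 800/1000]
  800 → container 3 (new)  [load 800/1000]
  800 → container 4 (new)  [load 800/1000]
  750 → container 5 (new)  [load 750/1000]
  750 → container 6 (new)  [load 750/1000]
  550 → container 7 (new)  [load 550/1000]
  300 → container 7  [load 850/1000]
  250 → container 5  [load 1000/1000]
  150 → container 1  [load 950/1000]
  100 → container 2  [load 900/1000]
  100 → container 2  [load 1000/1000]
  100 → container 3  [load 900/1000]
  100 → container 3  [load 1000/1000]
7 containers opened.

7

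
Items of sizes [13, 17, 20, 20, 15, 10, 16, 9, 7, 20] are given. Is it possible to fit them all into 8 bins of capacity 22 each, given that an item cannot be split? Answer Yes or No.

Yes

A valid assignment using 8 bins:
  bin 1: 20 = 20
  bin 2: 20 = 20
  bin 3: 20 = 20
  bin 4: 17 = 17
  bin 5: 16 = 16
  bin 6: 15 + 7 = 22
  bin 7: 13 + 9 = 22
  bin 8: 10 = 10
Every load is within 22, so 8 bins suffice.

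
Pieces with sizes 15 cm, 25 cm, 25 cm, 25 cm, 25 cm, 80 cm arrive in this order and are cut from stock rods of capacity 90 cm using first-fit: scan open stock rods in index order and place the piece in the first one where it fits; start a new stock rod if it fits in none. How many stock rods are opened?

  15 → stock rod 1 (new)  [load 15/90]
  25 → stock rod 1  [load 40/90]
  25 → stock rod 1  [load 65/90]
  25 → stock rod 1  [load 90/90]
  25 → stock rod 2 (new)  [load 25/90]
  80 → stock rod 3 (new)  [load 80/90]
3 stock rods opened.

3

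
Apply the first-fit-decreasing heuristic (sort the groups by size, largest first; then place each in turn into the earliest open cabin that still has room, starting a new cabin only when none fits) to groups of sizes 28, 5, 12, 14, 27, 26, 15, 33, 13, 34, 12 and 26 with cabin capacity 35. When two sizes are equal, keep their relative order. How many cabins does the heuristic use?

9

Sorted descending: 34, 33, 28, 27, 26, 26, 15, 14, 13, 12, 12, 5.
  34 → cabin 1 (new)  [load 34/35]
  33 → cabin 2 (new)  [load 33/35]
  28 → cabin 3 (new)  [load 28/35]
  27 → cabin 4 (new)  [load 27/35]
  26 → cabin 5 (new)  [load 26/35]
  26 → cabin 6 (new)  [load 26/35]
  15 → cabin 7 (new)  [load 15/35]
  14 → cabin 7  [load 29/35]
  13 → cabin 8 (new)  [load 13/35]
  12 → cabin 8  [load 25/35]
  12 → cabin 9 (new)  [load 12/35]
  5 → cabin 3  [load 33/35]
9 cabins opened.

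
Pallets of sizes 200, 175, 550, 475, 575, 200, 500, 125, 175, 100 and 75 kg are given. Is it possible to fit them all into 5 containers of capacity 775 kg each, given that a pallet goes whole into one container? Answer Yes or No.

A valid assignment using 5 containers:
  container 1: 575 + 200 = 775
  container 2: 550 + 200 = 750
  container 3: 500 + 175 + 100 = 775
  container 4: 475 + 175 + 125 = 775
  container 5: 75 = 75
Every load is within 775 kg, so 5 containers suffice.

Yes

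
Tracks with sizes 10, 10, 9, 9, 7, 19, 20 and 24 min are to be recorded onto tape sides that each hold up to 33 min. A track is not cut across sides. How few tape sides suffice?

4

Total = 24 + 20 + 19 + 10 + 10 + 9 + 9 + 7 = 108 min.
Lower bound: ⌈108/33⌉ = 4 tape sides.
A packing using 4 tape sides:
  side 1: 24 + 9 = 33
  side 2: 20 + 10 = 30
  side 3: 19 + 10 = 29
  side 4: 9 + 7 = 16
This matches the lower bound, so 4 is optimal.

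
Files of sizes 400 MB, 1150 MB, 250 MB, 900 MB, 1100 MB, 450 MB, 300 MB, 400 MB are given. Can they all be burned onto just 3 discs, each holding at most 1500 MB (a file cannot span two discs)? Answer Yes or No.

No

Total = 4950 MB; ⌈4950/1500⌉ = 4.
At least 4 discs are required, but only 3 are allowed.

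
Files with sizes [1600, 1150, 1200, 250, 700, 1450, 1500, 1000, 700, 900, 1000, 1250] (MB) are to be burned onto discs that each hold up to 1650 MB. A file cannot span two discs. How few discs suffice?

10

Total = 1600 + 1500 + 1450 + 1250 + 1200 + 1150 + 1000 + 1000 + 900 + 700 + 700 + 250 = 12700 MB.
Lower bound: ⌈12700/1650⌉ = 8 discs.
Also, 9 files each exceed 825 MB, and no two of those can share a disc, so at least 9 discs are needed.
A packing using 10 discs:
  disc 1: 1600 = 1600
  disc 2: 1500 = 1500
  disc 3: 1450 = 1450
  disc 4: 1250 + 250 = 1500
  disc 5: 1200 = 1200
  disc 6: 1150 = 1150
  disc 7: 1000 = 1000
  disc 8: 1000 = 1000
  disc 9: 900 + 700 = 1600
  disc 10: 700 = 700
No arrangement into 9 discs stays within capacity, so 10 is optimal.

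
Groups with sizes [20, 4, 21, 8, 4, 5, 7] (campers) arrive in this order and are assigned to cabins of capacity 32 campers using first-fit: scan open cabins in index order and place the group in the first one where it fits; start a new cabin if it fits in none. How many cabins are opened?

  20 → cabin 1 (new)  [load 20/32]
  4 → cabin 1  [load 24/32]
  21 → cabin 2 (new)  [load 21/32]
  8 → cabin 1  [load 32/32]
  4 → cabin 2  [load 25/32]
  5 → cabin 2  [load 30/32]
  7 → cabin 3 (new)  [load 7/32]
3 cabins opened.

3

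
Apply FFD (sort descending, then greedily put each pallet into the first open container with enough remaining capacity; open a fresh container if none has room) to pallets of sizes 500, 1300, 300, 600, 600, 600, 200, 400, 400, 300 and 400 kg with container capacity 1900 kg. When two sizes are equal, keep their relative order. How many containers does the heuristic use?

3

Sorted descending: 1300, 600, 600, 600, 500, 400, 400, 400, 300, 300, 200.
  1300 → container 1 (new)  [load 1300/1900]
  600 → container 1  [load 1900/1900]
  600 → container 2 (new)  [load 600/1900]
  600 → container 2  [load 1200/1900]
  500 → container 2  [load 1700/1900]
  400 → container 3 (new)  [load 400/1900]
  400 → container 3  [load 800/1900]
  400 → container 3  [load 1200/1900]
  300 → container 3  [load 1500/1900]
  300 → container 3  [load 1800/1900]
  200 → container 2  [load 1900/1900]
3 containers opened.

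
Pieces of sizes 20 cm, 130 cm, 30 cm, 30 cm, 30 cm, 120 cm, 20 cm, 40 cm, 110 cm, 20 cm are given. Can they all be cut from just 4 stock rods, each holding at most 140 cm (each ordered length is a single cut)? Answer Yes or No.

A valid assignment using 4 stock rods:
  stock rod 1: 130 = 130
  stock rod 2: 120 + 20 = 140
  stock rod 3: 110 + 30 = 140
  stock rod 4: 40 + 30 + 30 + 20 + 20 = 140
Every load is within 140 cm, so 4 stock rods suffice.

Yes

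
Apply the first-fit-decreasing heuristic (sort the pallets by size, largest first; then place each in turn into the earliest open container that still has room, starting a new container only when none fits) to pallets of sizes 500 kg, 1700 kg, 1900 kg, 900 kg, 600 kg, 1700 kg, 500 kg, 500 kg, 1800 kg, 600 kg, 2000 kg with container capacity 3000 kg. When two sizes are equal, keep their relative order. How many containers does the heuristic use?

Sorted descending: 2000, 1900, 1800, 1700, 1700, 900, 600, 600, 500, 500, 500.
  2000 → container 1 (new)  [load 2000/3000]
  1900 → container 2 (new)  [load 1900/3000]
  1800 → container 3 (new)  [load 1800/3000]
  1700 → container 4 (new)  [load 1700/3000]
  1700 → container 5 (new)  [load 1700/3000]
  900 → container 1  [load 2900/3000]
  600 → container 2  [load 2500/3000]
  600 → container 3  [load 2400/3000]
  500 → container 2  [load 3000/3000]
  500 → container 3  [load 2900/3000]
  500 → container 4  [load 2200/3000]
5 containers opened.

5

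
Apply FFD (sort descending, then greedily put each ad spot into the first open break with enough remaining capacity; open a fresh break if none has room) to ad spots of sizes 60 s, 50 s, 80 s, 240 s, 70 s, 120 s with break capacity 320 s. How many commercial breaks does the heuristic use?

2

Sorted descending: 240, 120, 80, 70, 60, 50.
  240 → break 1 (new)  [load 240/320]
  120 → break 2 (new)  [load 120/320]
  80 → break 1  [load 320/320]
  70 → break 2  [load 190/320]
  60 → break 2  [load 250/320]
  50 → break 2  [load 300/320]
2 commercial breaks opened.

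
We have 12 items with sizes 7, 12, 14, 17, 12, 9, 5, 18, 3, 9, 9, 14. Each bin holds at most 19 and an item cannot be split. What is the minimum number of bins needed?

Total = 18 + 17 + 14 + 14 + 12 + 12 + 9 + 9 + 9 + 7 + 5 + 3 = 129.
Lower bound: ⌈129/19⌉ = 7 bins.
A packing using 8 bins:
  bin 1: 18 = 18
  bin 2: 17 = 17
  bin 3: 14 + 5 = 19
  bin 4: 14 + 3 = 17
  bin 5: 12 + 7 = 19
  bin 6: 12 = 12
  bin 7: 9 + 9 = 18
  bin 8: 9 = 9
No arrangement into 7 bins stays within capacity, so 8 is optimal.

8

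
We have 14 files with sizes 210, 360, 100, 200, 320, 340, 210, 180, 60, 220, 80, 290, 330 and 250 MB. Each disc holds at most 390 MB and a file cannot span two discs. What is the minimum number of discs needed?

10

Total = 360 + 340 + 330 + 320 + 290 + 250 + 220 + 210 + 210 + 200 + 180 + 100 + 80 + 60 = 3150 MB.
Lower bound: ⌈3150/390⌉ = 9 discs.
Also, 10 files each exceed 195 MB, and no two of those can share a disc, so at least 10 discs are needed.
A packing using 10 discs:
  disc 1: 360 = 360
  disc 2: 340 = 340
  disc 3: 330 + 60 = 390
  disc 4: 320 = 320
  disc 5: 290 + 100 = 390
  disc 6: 250 + 80 = 330
  disc 7: 220 = 220
  disc 8: 210 + 180 = 390
  disc 9: 210 = 210
  disc 10: 200 = 200
This matches the lower bound, so 10 is optimal.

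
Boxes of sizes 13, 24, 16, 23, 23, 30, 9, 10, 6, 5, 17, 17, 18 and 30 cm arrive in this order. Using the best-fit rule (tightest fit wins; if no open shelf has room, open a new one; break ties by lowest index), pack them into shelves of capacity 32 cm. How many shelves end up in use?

9

  13 → shelf 1 (new)  [load 13/32]
  24 → shelf 2 (new)  [load 24/32]
  16 → shelf 1  [load 29/32]
  23 → shelf 3 (new)  [load 23/32]
  23 → shelf 4 (new)  [load 23/32]
  30 → shelf 5 (new)  [load 30/32]
  9 → shelf 3  [load 32/32]
  10 → shelf 6 (new)  [load 10/32]
  6 → shelf 2  [load 30/32]
  5 → shelf 4  [load 28/32]
  17 → shelf 6  [load 27/32]
  17 → shelf 7 (new)  [load 17/32]
  18 → shelf 8 (new)  [load 18/32]
  30 → shelf 9 (new)  [load 30/32]
9 shelves opened.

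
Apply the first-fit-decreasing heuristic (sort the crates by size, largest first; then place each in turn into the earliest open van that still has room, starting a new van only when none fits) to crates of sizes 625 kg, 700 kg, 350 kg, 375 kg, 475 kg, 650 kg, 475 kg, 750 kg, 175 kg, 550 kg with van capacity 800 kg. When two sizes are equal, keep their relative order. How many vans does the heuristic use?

Sorted descending: 750, 700, 650, 625, 550, 475, 475, 375, 350, 175.
  750 → van 1 (new)  [load 750/800]
  700 → van 2 (new)  [load 700/800]
  650 → van 3 (new)  [load 650/800]
  625 → van 4 (new)  [load 625/800]
  550 → van 5 (new)  [load 550/800]
  475 → van 6 (new)  [load 475/800]
  475 → van 7 (new)  [load 475/800]
  375 → van 8 (new)  [load 375/800]
  350 → van 8  [load 725/800]
  175 → van 4  [load 800/800]
8 vans opened.

8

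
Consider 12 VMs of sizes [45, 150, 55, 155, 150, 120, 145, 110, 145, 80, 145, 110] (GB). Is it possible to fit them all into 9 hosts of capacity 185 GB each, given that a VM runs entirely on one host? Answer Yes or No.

Total = 1410 GB; ⌈1410/185⌉ = 8.
9 VMs each exceed half the capacity and cannot share a host, forcing at least 9 hosts.
The bound of 9 does not rule out 9, but exhaustive search shows no assignment into 9 hosts of capacity 185 GB exists — the minimum is 10.

No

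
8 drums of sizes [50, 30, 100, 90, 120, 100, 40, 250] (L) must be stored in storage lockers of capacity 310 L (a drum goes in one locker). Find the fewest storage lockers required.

Total = 250 + 120 + 100 + 100 + 90 + 50 + 40 + 30 = 780 L.
Lower bound: ⌈780/310⌉ = 3 storage lockers.
A packing using 3 storage lockers:
  locker 1: 250 + 50 = 300
  locker 2: 120 + 100 + 90 = 310
  locker 3: 100 + 40 + 30 = 170
This matches the lower bound, so 3 is optimal.

3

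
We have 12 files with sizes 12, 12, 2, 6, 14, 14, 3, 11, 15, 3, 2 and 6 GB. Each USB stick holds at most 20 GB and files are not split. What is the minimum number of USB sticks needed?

Total = 15 + 14 + 14 + 12 + 12 + 11 + 6 + 6 + 3 + 3 + 2 + 2 = 100 GB.
Lower bound: ⌈100/20⌉ = 5 USB sticks.
Also, 6 files each exceed 10 GB, and no two of those can share a USB stick, so at least 6 USB sticks are needed.
A packing using 6 USB sticks:
  USB stick 1: 15 + 3 + 2 = 20
  USB stick 2: 14 + 6 = 20
  USB stick 3: 14 + 6 = 20
  USB stick 4: 12 + 3 + 2 = 17
  USB stick 5: 12 = 12
  USB stick 6: 11 = 11
This matches the lower bound, so 6 is optimal.

6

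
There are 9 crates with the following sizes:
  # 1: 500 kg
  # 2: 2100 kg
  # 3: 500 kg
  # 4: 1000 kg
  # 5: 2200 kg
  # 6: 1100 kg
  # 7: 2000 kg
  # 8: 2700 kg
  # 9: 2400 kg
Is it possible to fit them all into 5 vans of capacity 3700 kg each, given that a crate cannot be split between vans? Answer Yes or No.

Yes

A valid assignment using 5 vans:
  van 1: 2700 + 1000 = 3700
  van 2: 2400 + 1100 = 3500
  van 3: 2200 + 500 + 500 = 3200
  van 4: 2100 = 2100
  van 5: 2000 = 2000
Every load is within 3700 kg, so 5 vans suffice.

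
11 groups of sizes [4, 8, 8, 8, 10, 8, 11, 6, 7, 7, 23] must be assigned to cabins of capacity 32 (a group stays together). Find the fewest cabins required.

4

Total = 23 + 11 + 10 + 8 + 8 + 8 + 8 + 7 + 7 + 6 + 4 = 100.
Lower bound: ⌈100/32⌉ = 4 cabins.
A packing using 4 cabins:
  cabin 1: 23 + 8 = 31
  cabin 2: 11 + 10 + 8 = 29
  cabin 3: 8 + 8 + 7 + 7 = 30
  cabin 4: 6 + 4 = 10
This matches the lower bound, so 4 is optimal.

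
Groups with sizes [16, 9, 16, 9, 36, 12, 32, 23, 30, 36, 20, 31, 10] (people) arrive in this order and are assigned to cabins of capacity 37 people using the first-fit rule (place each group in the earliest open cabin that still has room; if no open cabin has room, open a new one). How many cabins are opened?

9

  16 → cabin 1 (new)  [load 16/37]
  9 → cabin 1  [load 25/37]
  16 → cabin 2 (new)  [load 16/37]
  9 → cabin 1  [load 34/37]
  36 → cabin 3 (new)  [load 36/37]
  12 → cabin 2  [load 28/37]
  32 → cabin 4 (new)  [load 32/37]
  23 → cabin 5 (new)  [load 23/37]
  30 → cabin 6 (new)  [load 30/37]
  36 → cabin 7 (new)  [load 36/37]
  20 → cabin 8 (new)  [load 20/37]
  31 → cabin 9 (new)  [load 31/37]
  10 → cabin 5  [load 33/37]
9 cabins opened.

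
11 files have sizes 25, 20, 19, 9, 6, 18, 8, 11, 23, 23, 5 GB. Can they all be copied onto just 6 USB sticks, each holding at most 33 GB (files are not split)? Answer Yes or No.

A valid assignment using 6 USB sticks:
  USB stick 1: 25 + 8 = 33
  USB stick 2: 23 + 9 = 32
  USB stick 3: 23 + 6 = 29
  USB stick 4: 20 + 11 = 31
  USB stick 5: 19 + 5 = 24
  USB stick 6: 18 = 18
Every load is within 33 GB, so 6 USB sticks suffice.

Yes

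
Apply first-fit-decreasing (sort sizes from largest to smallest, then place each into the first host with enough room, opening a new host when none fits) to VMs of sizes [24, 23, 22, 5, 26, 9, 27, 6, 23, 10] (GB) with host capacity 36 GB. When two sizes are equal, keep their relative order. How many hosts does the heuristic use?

Sorted descending: 27, 26, 24, 23, 23, 22, 10, 9, 6, 5.
  27 → host 1 (new)  [load 27/36]
  26 → host 2 (new)  [load 26/36]
  24 → host 3 (new)  [load 24/36]
  23 → host 4 (new)  [load 23/36]
  23 → host 5 (new)  [load 23/36]
  22 → host 6 (new)  [load 22/36]
  10 → host 2  [load 36/36]
  9 → host 1  [load 36/36]
  6 → host 3  [load 30/36]
  5 → host 3  [load 35/36]
6 hosts opened.

6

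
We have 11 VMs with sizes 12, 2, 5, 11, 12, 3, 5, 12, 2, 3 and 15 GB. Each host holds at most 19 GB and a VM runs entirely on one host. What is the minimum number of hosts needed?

Total = 15 + 12 + 12 + 12 + 11 + 5 + 5 + 3 + 3 + 2 + 2 = 82 GB.
Lower bound: ⌈82/19⌉ = 5 hosts.
A packing using 5 hosts:
  host 1: 15 + 3 = 18
  host 2: 12 + 5 + 2 = 19
  host 3: 12 + 5 + 2 = 19
  host 4: 12 + 3 = 15
  host 5: 11 = 11
This matches the lower bound, so 5 is optimal.

5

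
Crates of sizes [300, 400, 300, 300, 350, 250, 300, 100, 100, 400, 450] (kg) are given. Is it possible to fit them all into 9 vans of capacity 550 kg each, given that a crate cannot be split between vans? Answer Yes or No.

A valid assignment using 8 vans:
  van 1: 450 + 100 = 550
  van 2: 400 + 100 = 500
  van 3: 400 = 400
  van 4: 350 = 350
  van 5: 300 + 250 = 550
  van 6: 300 = 300
  van 7: 300 = 300
  van 8: 300 = 300
That uses only 8 ≤ 9, so 9 vans are enough.

Yes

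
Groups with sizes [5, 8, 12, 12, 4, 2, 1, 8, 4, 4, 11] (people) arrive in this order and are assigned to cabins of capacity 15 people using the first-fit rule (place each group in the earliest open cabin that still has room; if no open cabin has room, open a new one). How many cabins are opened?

  5 → cabin 1 (new)  [load 5/15]
  8 → cabin 1  [load 13/15]
  12 → cabin 2 (new)  [load 12/15]
  12 → cabin 3 (new)  [load 12/15]
  4 → cabin 4 (new)  [load 4/15]
  2 → cabin 1  [load 15/15]
  1 → cabin 2  [load 13/15]
  8 → cabin 4  [load 12/15]
  4 → cabin 5 (new)  [load 4/15]
  4 → cabin 5  [load 8/15]
  11 → cabin 6 (new)  [load 11/15]
6 cabins opened.

6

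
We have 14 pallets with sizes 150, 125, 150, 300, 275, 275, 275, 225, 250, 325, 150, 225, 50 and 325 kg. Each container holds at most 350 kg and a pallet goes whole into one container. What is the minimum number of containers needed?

Total = 325 + 325 + 300 + 275 + 275 + 275 + 250 + 225 + 225 + 150 + 150 + 150 + 125 + 50 = 3100 kg.
Lower bound: ⌈3100/350⌉ = 9 containers.
A packing using 11 containers:
  container 1: 325 = 325
  container 2: 325 = 325
  container 3: 300 + 50 = 350
  container 4: 275 = 275
  container 5: 275 = 275
  container 6: 275 = 275
  container 7: 250 = 250
  container 8: 225 + 125 = 350
  container 9: 225 = 225
  container 10: 150 + 150 = 300
  container 11: 150 = 150
No arrangement into 10 containers stays within capacity, so 11 is optimal.

11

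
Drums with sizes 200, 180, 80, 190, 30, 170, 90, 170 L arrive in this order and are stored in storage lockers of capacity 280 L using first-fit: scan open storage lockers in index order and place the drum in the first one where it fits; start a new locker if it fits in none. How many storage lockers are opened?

  200 → locker 1 (new)  [load 200/280]
  180 → locker 2 (new)  [load 180/280]
  80 → locker 1  [load 280/280]
  190 → locker 3 (new)  [load 190/280]
  30 → locker 2  [load 210/280]
  170 → locker 4 (new)  [load 170/280]
  90 → locker 3  [load 280/280]
  170 → locker 5 (new)  [load 170/280]
5 storage lockers opened.

5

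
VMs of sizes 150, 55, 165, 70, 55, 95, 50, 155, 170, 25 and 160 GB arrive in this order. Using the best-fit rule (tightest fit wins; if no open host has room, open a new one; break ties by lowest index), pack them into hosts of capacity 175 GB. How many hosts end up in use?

  150 → host 1 (new)  [load 150/175]
  55 → host 2 (new)  [load 55/175]
  165 → host 3 (new)  [load 165/175]
  70 → host 2  [load 125/175]
  55 → host 4 (new)  [load 55/175]
  95 → host 4  [load 150/175]
  50 → host 2  [load 175/175]
  155 → host 5 (new)  [load 155/175]
  170 → host 6 (new)  [load 170/175]
  25 → host 1  [load 175/175]
  160 → host 7 (new)  [load 160/175]
7 hosts opened.

7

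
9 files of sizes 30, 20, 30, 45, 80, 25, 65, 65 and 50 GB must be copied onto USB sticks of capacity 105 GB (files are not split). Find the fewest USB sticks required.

Total = 80 + 65 + 65 + 50 + 45 + 30 + 30 + 25 + 20 = 410 GB.
Lower bound: ⌈410/105⌉ = 4 USB sticks.
A packing using 5 USB sticks:
  USB stick 1: 80 + 25 = 105
  USB stick 2: 65 + 30 = 95
  USB stick 3: 65 + 30 = 95
  USB stick 4: 50 + 45 = 95
  USB stick 5: 20 = 20
No arrangement into 4 USB sticks stays within capacity, so 5 is optimal.

5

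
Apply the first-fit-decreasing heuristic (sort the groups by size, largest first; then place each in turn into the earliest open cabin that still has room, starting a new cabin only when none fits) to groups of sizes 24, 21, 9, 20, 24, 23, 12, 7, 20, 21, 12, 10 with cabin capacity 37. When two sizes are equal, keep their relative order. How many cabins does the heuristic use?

7

Sorted descending: 24, 24, 23, 21, 21, 20, 20, 12, 12, 10, 9, 7.
  24 → cabin 1 (new)  [load 24/37]
  24 → cabin 2 (new)  [load 24/37]
  23 → cabin 3 (new)  [load 23/37]
  21 → cabin 4 (new)  [load 21/37]
  21 → cabin 5 (new)  [load 21/37]
  20 → cabin 6 (new)  [load 20/37]
  20 → cabin 7 (new)  [load 20/37]
  12 → cabin 1  [load 36/37]
  12 → cabin 2  [load 36/37]
  10 → cabin 3  [load 33/37]
  9 → cabin 4  [load 30/37]
  7 → cabin 4  [load 37/37]
7 cabins opened.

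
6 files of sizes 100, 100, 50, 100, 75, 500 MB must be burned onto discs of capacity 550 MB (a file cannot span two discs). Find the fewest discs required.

Total = 500 + 100 + 100 + 100 + 75 + 50 = 925 MB.
Lower bound: ⌈925/550⌉ = 2 discs.
A packing using 2 discs:
  disc 1: 500 + 50 = 550
  disc 2: 100 + 100 + 100 + 75 = 375
This matches the lower bound, so 2 is optimal.

2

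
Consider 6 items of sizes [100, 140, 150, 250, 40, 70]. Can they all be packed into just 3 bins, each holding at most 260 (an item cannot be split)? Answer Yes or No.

A valid assignment using 3 bins:
  bin 1: 250 = 250
  bin 2: 150 + 100 = 250
  bin 3: 140 + 70 + 40 = 250
Every load is within 260, so 3 bins suffice.

Yes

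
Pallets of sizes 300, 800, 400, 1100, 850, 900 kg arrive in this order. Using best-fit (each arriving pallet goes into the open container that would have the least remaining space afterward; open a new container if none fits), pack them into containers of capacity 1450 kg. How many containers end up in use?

4

  300 → container 1 (new)  [load 300/1450]
  800 → container 1  [load 1100/1450]
  400 → container 2 (new)  [load 400/1450]
  1100 → container 3 (new)  [load 1100/1450]
  850 → container 2  [load 1250/1450]
  900 → container 4 (new)  [load 900/1450]
4 containers opened.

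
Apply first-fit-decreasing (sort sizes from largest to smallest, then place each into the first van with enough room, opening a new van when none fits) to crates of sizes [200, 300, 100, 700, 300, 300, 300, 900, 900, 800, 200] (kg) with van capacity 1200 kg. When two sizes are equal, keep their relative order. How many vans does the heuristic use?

5

Sorted descending: 900, 900, 800, 700, 300, 300, 300, 300, 200, 200, 100.
  900 → van 1 (new)  [load 900/1200]
  900 → van 2 (new)  [load 900/1200]
  800 → van 3 (new)  [load 800/1200]
  700 → van 4 (new)  [load 700/1200]
  300 → van 1  [load 1200/1200]
  300 → van 2  [load 1200/1200]
  300 → van 3  [load 1100/1200]
  300 → van 4  [load 1000/1200]
  200 → van 4  [load 1200/1200]
  200 → van 5 (new)  [load 200/1200]
  100 → van 3  [load 1200/1200]
5 vans opened.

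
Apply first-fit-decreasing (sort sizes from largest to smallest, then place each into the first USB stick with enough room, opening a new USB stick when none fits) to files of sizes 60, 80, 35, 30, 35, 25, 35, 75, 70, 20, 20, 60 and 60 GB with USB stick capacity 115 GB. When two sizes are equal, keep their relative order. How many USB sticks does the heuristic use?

Sorted descending: 80, 75, 70, 60, 60, 60, 35, 35, 35, 30, 25, 20, 20.
  80 → USB stick 1 (new)  [load 80/115]
  75 → USB stick 2 (new)  [load 75/115]
  70 → USB stick 3 (new)  [load 70/115]
  60 → USB stick 4 (new)  [load 60/115]
  60 → USB stick 5 (new)  [load 60/115]
  60 → USB stick 6 (new)  [load 60/115]
  35 → USB stick 1  [load 115/115]
  35 → USB stick 2  [load 110/115]
  35 → USB stick 3  [load 105/115]
  30 → USB stick 4  [load 90/115]
  25 → USB stick 4  [load 115/115]
  20 → USB stick 5  [load 80/115]
  20 → USB stick 5  [load 100/115]
6 USB sticks opened.

6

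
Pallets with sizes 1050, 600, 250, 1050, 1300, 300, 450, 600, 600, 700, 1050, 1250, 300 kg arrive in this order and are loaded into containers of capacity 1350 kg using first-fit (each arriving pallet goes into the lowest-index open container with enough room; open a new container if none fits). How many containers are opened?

  1050 → container 1 (new)  [load 1050/1350]
  600 → container 2 (new)  [load 600/1350]
  250 → container 1  [load 1300/1350]
  1050 → container 3 (new)  [load 1050/1350]
  1300 → container 4 (new)  [load 1300/1350]
  300 → container 2  [load 900/1350]
  450 → container 2  [load 1350/1350]
  600 → container 5 (new)  [load 600/1350]
  600 → container 5  [load 1200/1350]
  700 → container 6 (new)  [load 700/1350]
  1050 → container 7 (new)  [load 1050/1350]
  1250 → container 8 (new)  [load 1250/1350]
  300 → container 3  [load 1350/1350]
8 containers opened.

8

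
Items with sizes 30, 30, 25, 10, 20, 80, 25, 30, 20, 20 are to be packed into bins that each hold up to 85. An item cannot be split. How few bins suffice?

Total = 80 + 30 + 30 + 30 + 25 + 25 + 20 + 20 + 20 + 10 = 290.
Lower bound: ⌈290/85⌉ = 4 bins.
A packing using 4 bins:
  bin 1: 80 = 80
  bin 2: 30 + 30 + 25 = 85
  bin 3: 30 + 25 + 20 + 10 = 85
  bin 4: 20 + 20 = 40
This matches the lower bound, so 4 is optimal.

4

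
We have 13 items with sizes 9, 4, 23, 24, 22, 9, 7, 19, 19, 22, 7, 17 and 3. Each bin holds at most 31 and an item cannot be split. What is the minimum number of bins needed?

7

Total = 24 + 23 + 22 + 22 + 19 + 19 + 17 + 9 + 9 + 7 + 7 + 4 + 3 = 185.
Lower bound: ⌈185/31⌉ = 6 bins.
Also, 7 items each exceed 31/2, and no two of those can share a bin, so at least 7 bins are needed.
A packing using 7 bins:
  bin 1: 24 + 7 = 31
  bin 2: 23 + 7 = 30
  bin 3: 22 + 9 = 31
  bin 4: 22 + 9 = 31
  bin 5: 19 + 4 + 3 = 26
  bin 6: 19 = 19
  bin 7: 17 = 17
This matches the lower bound, so 7 is optimal.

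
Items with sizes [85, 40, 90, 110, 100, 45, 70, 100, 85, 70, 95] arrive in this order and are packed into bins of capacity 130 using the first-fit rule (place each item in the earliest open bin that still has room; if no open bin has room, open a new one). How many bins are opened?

  85 → bin 1 (new)  [load 85/130]
  40 → bin 1  [load 125/130]
  90 → bin 2 (new)  [load 90/130]
  110 → bin 3 (new)  [load 110/130]
  100 → bin 4 (new)  [load 100/130]
  45 → bin 5 (new)  [load 45/130]
  70 → bin 5  [load 115/130]
  100 → bin 6 (new)  [load 100/130]
  85 → bin 7 (new)  [load 85/130]
  70 → bin 8 (new)  [load 70/130]
  95 → bin 9 (new)  [load 95/130]
9 bins opened.

9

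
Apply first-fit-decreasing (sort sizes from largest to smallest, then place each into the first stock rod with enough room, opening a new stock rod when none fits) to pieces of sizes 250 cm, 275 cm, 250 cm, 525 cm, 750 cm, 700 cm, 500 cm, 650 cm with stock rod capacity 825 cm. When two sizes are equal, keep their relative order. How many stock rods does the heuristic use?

6

Sorted descending: 750, 700, 650, 525, 500, 275, 250, 250.
  750 → stock rod 1 (new)  [load 750/825]
  700 → stock rod 2 (new)  [load 700/825]
  650 → stock rod 3 (new)  [load 650/825]
  525 → stock rod 4 (new)  [load 525/825]
  500 → stock rod 5 (new)  [load 500/825]
  275 → stock rod 4  [load 800/825]
  250 → stock rod 5  [load 750/825]
  250 → stock rod 6 (new)  [load 250/825]
6 stock rods opened.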